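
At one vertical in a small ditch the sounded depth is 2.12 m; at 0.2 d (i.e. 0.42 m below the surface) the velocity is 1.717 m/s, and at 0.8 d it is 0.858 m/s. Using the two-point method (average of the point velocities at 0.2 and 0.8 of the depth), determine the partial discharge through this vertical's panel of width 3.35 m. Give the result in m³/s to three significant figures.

v̄ = (1.717 + 0.858) / 2 = 1.288 m/s
q = v̄ × d × w = 1.288 × 2.12 × 3.35 = 9.144 m³/s

9.14 m³/s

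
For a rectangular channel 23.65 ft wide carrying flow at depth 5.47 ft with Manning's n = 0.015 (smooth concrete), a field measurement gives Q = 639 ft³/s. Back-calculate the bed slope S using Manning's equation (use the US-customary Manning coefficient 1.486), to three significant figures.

0.000428

A = b·y = 23.65 × 5.47 = 129.4 ft²
P = b + 2y = 23.65 + 2×5.47 = 34.59 ft
R = A/P = 129.4/34.59 = 3.740 ft
S = (Q·n / (1.486·A·R^(2/3)))² = (639×0.015 / (1.486×129.4×2.409))² = 0.0004282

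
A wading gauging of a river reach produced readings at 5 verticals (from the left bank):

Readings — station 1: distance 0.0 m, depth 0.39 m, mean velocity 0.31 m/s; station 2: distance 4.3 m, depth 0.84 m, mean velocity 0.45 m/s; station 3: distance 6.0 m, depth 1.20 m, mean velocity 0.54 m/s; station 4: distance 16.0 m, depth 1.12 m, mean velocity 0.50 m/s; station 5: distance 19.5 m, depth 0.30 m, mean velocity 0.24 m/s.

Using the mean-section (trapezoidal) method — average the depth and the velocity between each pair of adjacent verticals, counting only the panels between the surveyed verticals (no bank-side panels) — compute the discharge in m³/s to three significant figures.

Panel 1-2: Δb = 4.3 m, d̄ = (0.39+0.84)/2 = 0.615, v̄ = (0.31+0.45)/2 = 0.38 → q = 4.3×0.615×0.38 = 1.005 m³/s
Panel 2-3: Δb = 1.7 m, d̄ = (0.84+1.20)/2 = 1.02, v̄ = (0.45+0.54)/2 = 0.495 → q = 1.7×1.02×0.495 = 0.8583 m³/s
Panel 3-4: Δb = 10 m, d̄ = (1.20+1.12)/2 = 1.16, v̄ = (0.54+0.50)/2 = 0.52 → q = 10×1.16×0.52 = 6.032 m³/s
Panel 4-5: Δb = 3.5 m, d̄ = (1.12+0.30)/2 = 0.71, v̄ = (0.50+0.24)/2 = 0.37 → q = 3.5×0.71×0.37 = 0.9195 m³/s
Q = Σ q = 8.815 m³/s

8.81 m³/s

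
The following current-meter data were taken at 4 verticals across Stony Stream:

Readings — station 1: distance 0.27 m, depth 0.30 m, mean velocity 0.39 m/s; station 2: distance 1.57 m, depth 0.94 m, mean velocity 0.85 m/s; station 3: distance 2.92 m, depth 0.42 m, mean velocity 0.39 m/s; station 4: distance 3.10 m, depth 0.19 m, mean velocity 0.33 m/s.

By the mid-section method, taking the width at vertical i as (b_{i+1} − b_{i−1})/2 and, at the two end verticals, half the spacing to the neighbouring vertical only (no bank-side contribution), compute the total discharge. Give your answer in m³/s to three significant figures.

1.27 m³/s

w_1 = (1.57 − 0.27)/2 = 0.65 m; q_1 = 0.39 × 0.30 × 0.65 = 0.07605 m³/s
w_2 = (2.92 − 0.27)/2 = 1.325 m; q_2 = 0.85 × 0.94 × 1.325 = 1.059 m³/s
w_3 = (3.10 − 1.57)/2 = 0.765 m; q_3 = 0.39 × 0.42 × 0.765 = 0.1253 m³/s
w_4 = (3.10 − 2.92)/2 = 0.09 m; q_4 = 0.33 × 0.19 × 0.09 = 0.005643 m³/s
Q = Σ qᵢ = 1.266 m³/s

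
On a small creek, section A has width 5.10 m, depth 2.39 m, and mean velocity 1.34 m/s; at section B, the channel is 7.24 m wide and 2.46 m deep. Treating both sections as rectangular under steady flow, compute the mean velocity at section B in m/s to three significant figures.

0.917 m/s

Q = A₁V₁ = (5.10×2.39) × 1.34 = 16.33 m³/s
A₂ = 7.24 × 2.46 = 17.81 m²
V₂ = Q/A₂ = 16.33/17.81 = 0.9171 m/s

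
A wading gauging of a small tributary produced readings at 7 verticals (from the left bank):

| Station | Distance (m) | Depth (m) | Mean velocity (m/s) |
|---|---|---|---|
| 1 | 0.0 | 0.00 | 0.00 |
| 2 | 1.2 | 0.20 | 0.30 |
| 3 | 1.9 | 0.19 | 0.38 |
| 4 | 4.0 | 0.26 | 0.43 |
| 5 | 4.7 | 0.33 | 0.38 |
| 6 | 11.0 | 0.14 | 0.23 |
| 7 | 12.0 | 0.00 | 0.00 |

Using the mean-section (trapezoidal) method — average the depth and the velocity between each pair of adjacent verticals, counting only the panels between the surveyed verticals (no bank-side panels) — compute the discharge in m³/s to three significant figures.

0.799 m³/s

Panel 1-2: Δb = 1.2 m, d̄ = (0.00+0.20)/2 = 0.1, v̄ = (0.00+0.30)/2 = 0.15 → q = 1.2×0.1×0.15 = 0.01800 m³/s
Panel 2-3: Δb = 0.7 m, d̄ = (0.20+0.19)/2 = 0.195, v̄ = (0.30+0.38)/2 = 0.34 → q = 0.7×0.195×0.34 = 0.04641 m³/s
Panel 3-4: Δb = 2.1 m, d̄ = (0.19+0.26)/2 = 0.225, v̄ = (0.38+0.43)/2 = 0.405 → q = 2.1×0.225×0.405 = 0.1914 m³/s
Panel 4-5: Δb = 0.7 m, d̄ = (0.26+0.33)/2 = 0.295, v̄ = (0.43+0.38)/2 = 0.405 → q = 0.7×0.295×0.405 = 0.08363 m³/s
Panel 5-6: Δb = 6.3 m, d̄ = (0.33+0.14)/2 = 0.235, v̄ = (0.38+0.23)/2 = 0.305 → q = 6.3×0.235×0.305 = 0.4516 m³/s
Panel 6-7: Δb = 1 m, d̄ = (0.14+0.00)/2 = 0.07, v̄ = (0.23+0.00)/2 = 0.115 → q = 1×0.07×0.115 = 0.008050 m³/s
Q = Σ q = 0.7990 m³/s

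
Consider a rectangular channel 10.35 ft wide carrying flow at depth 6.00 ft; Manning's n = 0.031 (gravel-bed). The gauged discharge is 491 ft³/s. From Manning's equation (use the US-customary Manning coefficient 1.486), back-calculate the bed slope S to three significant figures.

A = b·y = 10.35 × 6.00 = 62.10 ft²
P = b + 2y = 10.35 + 2×6.00 = 22.35 ft
R = A/P = 62.10/22.35 = 2.779 ft
S = (Q·n / (1.486·A·R^(2/3)))² = (491×0.031 / (1.486×62.10×1.976))² = 0.006965

0.00696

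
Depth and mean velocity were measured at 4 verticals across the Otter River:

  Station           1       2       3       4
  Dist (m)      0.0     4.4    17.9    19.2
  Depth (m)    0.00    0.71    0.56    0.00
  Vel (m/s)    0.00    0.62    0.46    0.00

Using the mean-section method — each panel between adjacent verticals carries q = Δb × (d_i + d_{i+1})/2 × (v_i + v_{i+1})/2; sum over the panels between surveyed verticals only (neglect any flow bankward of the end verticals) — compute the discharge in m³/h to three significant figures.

Panel 1-2: Δb = 4.4 m, d̄ = (0.00+0.71)/2 = 0.355, v̄ = (0.00+0.62)/2 = 0.31 → q = 4.4×0.355×0.31 = 0.4842 m³/s
Panel 2-3: Δb = 13.5 m, d̄ = (0.71+0.56)/2 = 0.635, v̄ = (0.62+0.46)/2 = 0.54 → q = 13.5×0.635×0.54 = 4.629 m³/s
Panel 3-4: Δb = 1.3 m, d̄ = (0.56+0.00)/2 = 0.28, v̄ = (0.46+0.00)/2 = 0.23 → q = 1.3×0.28×0.23 = 0.08372 m³/s
Q = Σ q = 5.197 m³/s
= 5.197 × 3600 = 18710 m³/h

18700 m³/h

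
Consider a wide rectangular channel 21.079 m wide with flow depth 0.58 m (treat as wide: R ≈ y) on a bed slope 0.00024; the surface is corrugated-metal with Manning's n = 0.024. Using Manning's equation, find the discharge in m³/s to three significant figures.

A = b·y = 21.079 × 0.58 = 12.23 m²
Wide channel: R ≈ y = 0.58 m
Q = (1/n)·A·R^(2/3)·S^(1/2) = (1/0.024) × 12.23 × 0.5800^(2/3) × 0.00024^(1/2) = 5.489 m³/s

5.49 m³/s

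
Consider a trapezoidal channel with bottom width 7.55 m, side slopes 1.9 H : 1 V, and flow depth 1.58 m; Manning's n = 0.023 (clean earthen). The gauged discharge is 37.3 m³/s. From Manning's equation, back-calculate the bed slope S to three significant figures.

0.00216

A = (b + z·y)·y = (7.55 + 1.9×1.58)×1.58 = 16.67 m²
P = b + 2y√(1+z²) = 7.55 + 2×1.58×√(1+1.9²) = 14.33 m
R = A/P = 16.67/14.33 = 1.163 m
S = (Q·n / (1·A·R^(2/3)))² = (37.3×0.023 / (1×16.67×1.106))² = 0.002165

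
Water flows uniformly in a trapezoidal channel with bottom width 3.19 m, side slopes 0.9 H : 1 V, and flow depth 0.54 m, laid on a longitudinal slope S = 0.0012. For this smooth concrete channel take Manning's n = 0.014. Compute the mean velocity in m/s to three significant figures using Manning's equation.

A = (b + z·y)·y = (3.19 + 0.9×0.54)×0.54 = 1.985 m²
P = b + 2y√(1+z²) = 3.19 + 2×0.54×√(1+0.9²) = 4.643 m
R = A/P = 1.985/4.643 = 0.4275 m
Q = (1/n)·A·R^(2/3)·S^(1/2) = (1/0.014) × 1.985 × 0.4275^(2/3) × 0.0012^(1/2) = 2.787 m³/s
V = Q/A = 2.787/1.985 = 1.404 m/s

1.40 m/s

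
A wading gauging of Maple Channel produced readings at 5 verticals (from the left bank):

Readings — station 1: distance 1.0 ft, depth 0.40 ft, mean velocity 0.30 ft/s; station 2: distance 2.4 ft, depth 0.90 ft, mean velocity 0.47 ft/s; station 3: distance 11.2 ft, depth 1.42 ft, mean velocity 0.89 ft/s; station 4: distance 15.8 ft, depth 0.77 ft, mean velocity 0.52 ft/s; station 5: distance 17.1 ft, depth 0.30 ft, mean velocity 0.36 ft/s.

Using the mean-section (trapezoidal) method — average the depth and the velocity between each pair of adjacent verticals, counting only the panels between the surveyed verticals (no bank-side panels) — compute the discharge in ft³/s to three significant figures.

11.1 ft³/s

Panel 1-2: Δb = 1.4 ft, d̄ = (0.40+0.90)/2 = 0.65, v̄ = (0.30+0.47)/2 = 0.385 → q = 1.4×0.65×0.385 = 0.3504 ft³/s
Panel 2-3: Δb = 8.8 ft, d̄ = (0.90+1.42)/2 = 1.16, v̄ = (0.47+0.89)/2 = 0.68 → q = 8.8×1.16×0.68 = 6.941 ft³/s
Panel 3-4: Δb = 4.6 ft, d̄ = (1.42+0.77)/2 = 1.095, v̄ = (0.89+0.52)/2 = 0.705 → q = 4.6×1.095×0.705 = 3.551 ft³/s
Panel 4-5: Δb = 1.3 ft, d̄ = (0.77+0.30)/2 = 0.535, v̄ = (0.52+0.36)/2 = 0.44 → q = 1.3×0.535×0.44 = 0.3060 ft³/s
Q = Σ q = 11.15 ft³/s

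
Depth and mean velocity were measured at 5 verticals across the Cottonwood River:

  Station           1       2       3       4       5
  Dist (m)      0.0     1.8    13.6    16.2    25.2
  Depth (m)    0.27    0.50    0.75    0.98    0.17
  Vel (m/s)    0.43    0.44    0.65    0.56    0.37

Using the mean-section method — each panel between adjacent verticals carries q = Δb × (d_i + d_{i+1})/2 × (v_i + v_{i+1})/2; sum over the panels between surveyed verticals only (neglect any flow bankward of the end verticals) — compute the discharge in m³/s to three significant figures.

8.09 m³/s

Panel 1-2: Δb = 1.8 m, d̄ = (0.27+0.50)/2 = 0.385, v̄ = (0.43+0.44)/2 = 0.435 → q = 1.8×0.385×0.435 = 0.3015 m³/s
Panel 2-3: Δb = 11.8 m, d̄ = (0.50+0.75)/2 = 0.625, v̄ = (0.44+0.65)/2 = 0.545 → q = 11.8×0.625×0.545 = 4.019 m³/s
Panel 3-4: Δb = 2.6 m, d̄ = (0.75+0.98)/2 = 0.865, v̄ = (0.65+0.56)/2 = 0.605 → q = 2.6×0.865×0.605 = 1.361 m³/s
Panel 4-5: Δb = 9 m, d̄ = (0.98+0.17)/2 = 0.575, v̄ = (0.56+0.37)/2 = 0.465 → q = 9×0.575×0.465 = 2.406 m³/s
Q = Σ q = 8.088 m³/s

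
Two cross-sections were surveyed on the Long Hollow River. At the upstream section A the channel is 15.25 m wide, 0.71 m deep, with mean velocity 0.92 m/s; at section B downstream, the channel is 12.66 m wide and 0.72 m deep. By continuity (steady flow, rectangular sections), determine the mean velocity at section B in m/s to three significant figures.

1.09 m/s

Q = A₁V₁ = (15.25×0.71) × 0.92 = 9.961 m³/s
A₂ = 12.66 × 0.72 = 9.115 m²
V₂ = Q/A₂ = 9.961/9.115 = 1.093 m/s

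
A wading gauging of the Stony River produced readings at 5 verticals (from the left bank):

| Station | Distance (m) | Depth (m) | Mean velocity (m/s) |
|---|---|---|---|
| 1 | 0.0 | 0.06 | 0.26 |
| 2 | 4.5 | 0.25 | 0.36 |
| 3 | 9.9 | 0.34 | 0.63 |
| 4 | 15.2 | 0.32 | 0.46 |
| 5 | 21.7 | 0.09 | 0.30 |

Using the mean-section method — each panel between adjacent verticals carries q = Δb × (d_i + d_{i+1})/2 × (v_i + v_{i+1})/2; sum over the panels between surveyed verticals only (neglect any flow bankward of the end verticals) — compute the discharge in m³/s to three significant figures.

Panel 1-2: Δb = 4.5 m, d̄ = (0.06+0.25)/2 = 0.155, v̄ = (0.26+0.36)/2 = 0.31 → q = 4.5×0.155×0.31 = 0.2162 m³/s
Panel 2-3: Δb = 5.4 m, d̄ = (0.25+0.34)/2 = 0.295, v̄ = (0.36+0.63)/2 = 0.495 → q = 5.4×0.295×0.495 = 0.7885 m³/s
Panel 3-4: Δb = 5.3 m, d̄ = (0.34+0.32)/2 = 0.33, v̄ = (0.63+0.46)/2 = 0.545 → q = 5.3×0.33×0.545 = 0.9532 m³/s
Panel 4-5: Δb = 6.5 m, d̄ = (0.32+0.09)/2 = 0.205, v̄ = (0.46+0.30)/2 = 0.38 → q = 6.5×0.205×0.38 = 0.5064 m³/s
Q = Σ q = 2.464 m³/s

2.46 m³/s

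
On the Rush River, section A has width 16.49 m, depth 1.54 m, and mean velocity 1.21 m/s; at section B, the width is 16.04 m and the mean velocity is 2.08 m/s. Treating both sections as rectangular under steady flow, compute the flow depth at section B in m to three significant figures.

0.921 m

Q = A₁V₁ = (16.49×1.54) × 1.21 = 30.73 m³/s
d₂ = Q/(b₂ V₂) = 30.73/(16.04×2.08) = 0.9210 m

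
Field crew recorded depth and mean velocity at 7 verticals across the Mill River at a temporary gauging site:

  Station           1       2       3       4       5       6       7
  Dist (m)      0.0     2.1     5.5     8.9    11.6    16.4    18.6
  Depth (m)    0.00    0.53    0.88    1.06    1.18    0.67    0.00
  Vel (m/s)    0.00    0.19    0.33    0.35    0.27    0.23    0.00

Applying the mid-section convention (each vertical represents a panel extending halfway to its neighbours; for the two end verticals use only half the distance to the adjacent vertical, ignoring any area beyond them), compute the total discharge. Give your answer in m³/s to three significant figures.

4.13 m³/s

w_2 = (5.5 − 0.0)/2 = 2.75 m; q_2 = 0.19 × 0.53 × 2.75 = 0.2769 m³/s
w_3 = (8.9 − 2.1)/2 = 3.4 m; q_3 = 0.33 × 0.88 × 3.4 = 0.9874 m³/s
w_4 = (11.6 − 5.5)/2 = 3.05 m; q_4 = 0.35 × 1.06 × 3.05 = 1.132 m³/s
w_5 = (16.4 − 8.9)/2 = 3.75 m; q_5 = 0.27 × 1.18 × 3.75 = 1.195 m³/s
w_6 = (18.6 − 11.6)/2 = 3.5 m; q_6 = 0.23 × 0.67 × 3.5 = 0.5394 m³/s
Stations 1, 7 contribute zero (depth or velocity is 0).
Q = Σ qᵢ = 4.130 m³/s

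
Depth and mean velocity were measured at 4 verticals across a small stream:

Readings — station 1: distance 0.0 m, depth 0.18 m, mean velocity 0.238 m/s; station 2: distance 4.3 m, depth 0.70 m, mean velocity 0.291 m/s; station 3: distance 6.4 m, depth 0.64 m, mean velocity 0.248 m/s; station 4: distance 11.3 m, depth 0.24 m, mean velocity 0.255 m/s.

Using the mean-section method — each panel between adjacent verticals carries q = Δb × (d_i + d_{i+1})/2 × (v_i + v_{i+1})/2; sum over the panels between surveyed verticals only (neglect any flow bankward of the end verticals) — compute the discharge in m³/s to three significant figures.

1.42 m³/s

Panel 1-2: Δb = 4.3 m, d̄ = (0.18+0.70)/2 = 0.44, v̄ = (0.238+0.291)/2 = 0.2645 → q = 4.3×0.44×0.2645 = 0.5004 m³/s
Panel 2-3: Δb = 2.1 m, d̄ = (0.70+0.64)/2 = 0.67, v̄ = (0.291+0.248)/2 = 0.2695 → q = 2.1×0.67×0.2695 = 0.3792 m³/s
Panel 3-4: Δb = 4.9 m, d̄ = (0.64+0.24)/2 = 0.44, v̄ = (0.248+0.255)/2 = 0.2515 → q = 4.9×0.44×0.2515 = 0.5422 m³/s
Q = Σ q = 1.422 m³/s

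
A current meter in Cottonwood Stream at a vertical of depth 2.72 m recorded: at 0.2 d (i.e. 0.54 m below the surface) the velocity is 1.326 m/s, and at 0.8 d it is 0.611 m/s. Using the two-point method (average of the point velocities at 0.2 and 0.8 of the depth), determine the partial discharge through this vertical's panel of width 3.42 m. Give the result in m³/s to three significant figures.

v̄ = (1.326 + 0.611) / 2 = 0.9685 m/s
q = v̄ × d × w = 0.9685 × 2.72 × 3.42 = 9.009 m³/s

9.01 m³/s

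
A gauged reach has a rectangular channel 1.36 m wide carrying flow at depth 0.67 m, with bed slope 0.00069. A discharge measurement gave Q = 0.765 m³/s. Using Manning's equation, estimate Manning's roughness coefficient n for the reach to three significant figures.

0.0152

A = b·y = 1.36 × 0.67 = 0.9112 m²
P = b + 2y = 1.36 + 2×0.67 = 2.700 m
R = A/P = 0.9112/2.700 = 0.3375 m
n = (1/Q)·A·R^(2/3)·S^(1/2) = (1/0.765) × 0.9112 × 0.4847 × 0.02627 = 0.01517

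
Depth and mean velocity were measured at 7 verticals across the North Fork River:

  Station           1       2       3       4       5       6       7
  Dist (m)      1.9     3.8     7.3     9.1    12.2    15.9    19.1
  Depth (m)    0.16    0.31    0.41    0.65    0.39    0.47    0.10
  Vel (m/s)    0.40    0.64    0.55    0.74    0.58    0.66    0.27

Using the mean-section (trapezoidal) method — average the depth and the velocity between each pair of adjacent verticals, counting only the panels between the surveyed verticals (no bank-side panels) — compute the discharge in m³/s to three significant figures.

4.07 m³/s

Panel 1-2: Δb = 1.9 m, d̄ = (0.16+0.31)/2 = 0.235, v̄ = (0.40+0.64)/2 = 0.52 → q = 1.9×0.235×0.52 = 0.2322 m³/s
Panel 2-3: Δb = 3.5 m, d̄ = (0.31+0.41)/2 = 0.36, v̄ = (0.64+0.55)/2 = 0.595 → q = 3.5×0.36×0.595 = 0.7497 m³/s
Panel 3-4: Δb = 1.8 m, d̄ = (0.41+0.65)/2 = 0.53, v̄ = (0.55+0.74)/2 = 0.645 → q = 1.8×0.53×0.645 = 0.6153 m³/s
Panel 4-5: Δb = 3.1 m, d̄ = (0.65+0.39)/2 = 0.52, v̄ = (0.74+0.58)/2 = 0.66 → q = 3.1×0.52×0.66 = 1.064 m³/s
Panel 5-6: Δb = 3.7 m, d̄ = (0.39+0.47)/2 = 0.43, v̄ = (0.58+0.66)/2 = 0.62 → q = 3.7×0.43×0.62 = 0.9864 m³/s
Panel 6-7: Δb = 3.2 m, d̄ = (0.47+0.10)/2 = 0.285, v̄ = (0.66+0.27)/2 = 0.465 → q = 3.2×0.285×0.465 = 0.4241 m³/s
Q = Σ q = 4.072 m³/s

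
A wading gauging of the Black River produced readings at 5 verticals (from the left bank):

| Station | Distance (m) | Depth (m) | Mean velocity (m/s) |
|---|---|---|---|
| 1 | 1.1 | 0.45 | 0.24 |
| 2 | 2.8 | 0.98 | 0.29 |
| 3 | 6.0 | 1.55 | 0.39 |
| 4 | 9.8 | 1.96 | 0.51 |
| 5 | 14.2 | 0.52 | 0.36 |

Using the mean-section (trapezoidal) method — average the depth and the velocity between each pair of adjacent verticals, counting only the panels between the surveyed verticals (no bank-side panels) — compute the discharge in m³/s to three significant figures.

Panel 1-2: Δb = 1.7 m, d̄ = (0.45+0.98)/2 = 0.715, v̄ = (0.24+0.29)/2 = 0.265 → q = 1.7×0.715×0.265 = 0.3221 m³/s
Panel 2-3: Δb = 3.2 m, d̄ = (0.98+1.55)/2 = 1.265, v̄ = (0.29+0.39)/2 = 0.34 → q = 3.2×1.265×0.34 = 1.376 m³/s
Panel 3-4: Δb = 3.8 m, d̄ = (1.55+1.96)/2 = 1.755, v̄ = (0.39+0.51)/2 = 0.45 → q = 3.8×1.755×0.45 = 3.001 m³/s
Panel 4-5: Δb = 4.4 m, d̄ = (1.96+0.52)/2 = 1.24, v̄ = (0.51+0.36)/2 = 0.435 → q = 4.4×1.24×0.435 = 2.373 m³/s
Q = Σ q = 7.073 m³/s

7.07 m³/s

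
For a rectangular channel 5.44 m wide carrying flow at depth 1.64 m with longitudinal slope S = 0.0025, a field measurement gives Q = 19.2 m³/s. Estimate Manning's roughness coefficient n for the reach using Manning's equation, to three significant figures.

A = b·y = 5.44 × 1.64 = 8.922 m²
P = b + 2y = 5.44 + 2×1.64 = 8.720 m
R = A/P = 8.922/8.720 = 1.023 m
n = (1/Q)·A·R^(2/3)·S^(1/2) = (1/19.2) × 8.922 × 1.015 × 0.05000 = 0.02359

0.0236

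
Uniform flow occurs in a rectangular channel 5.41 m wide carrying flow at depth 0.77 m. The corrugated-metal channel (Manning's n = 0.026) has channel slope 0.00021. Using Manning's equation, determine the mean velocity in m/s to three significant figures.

A = b·y = 5.41 × 0.77 = 4.166 m²
P = b + 2y = 5.41 + 2×0.77 = 6.950 m
R = A/P = 4.166/6.950 = 0.5994 m
Q = (1/n)·A·R^(2/3)·S^(1/2) = (1/0.026) × 4.166 × 0.5994^(2/3) × 0.00021^(1/2) = 1.651 m³/s
V = Q/A = 1.651/4.166 = 0.3962 m/s

0.396 m/s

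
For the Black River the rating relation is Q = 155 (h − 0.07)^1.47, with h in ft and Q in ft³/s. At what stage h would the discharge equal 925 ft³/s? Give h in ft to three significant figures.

h − h₀ = (Q/C)^(1/b) = (925/155)^(1/1.47) = 3.371 ft
h = 0.07 + 3.371 = 3.441 ft

3.44 ft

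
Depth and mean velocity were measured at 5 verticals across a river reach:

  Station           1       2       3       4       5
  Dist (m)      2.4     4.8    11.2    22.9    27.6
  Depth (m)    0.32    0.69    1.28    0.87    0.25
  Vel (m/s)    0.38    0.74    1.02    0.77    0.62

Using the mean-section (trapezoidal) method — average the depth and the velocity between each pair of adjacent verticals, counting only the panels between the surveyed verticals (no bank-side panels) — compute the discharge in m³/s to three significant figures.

Panel 1-2: Δb = 2.4 m, d̄ = (0.32+0.69)/2 = 0.505, v̄ = (0.38+0.74)/2 = 0.56 → q = 2.4×0.505×0.56 = 0.6787 m³/s
Panel 2-3: Δb = 6.4 m, d̄ = (0.69+1.28)/2 = 0.985, v̄ = (0.74+1.02)/2 = 0.88 → q = 6.4×0.985×0.88 = 5.548 m³/s
Panel 3-4: Δb = 11.7 m, d̄ = (1.28+0.87)/2 = 1.075, v̄ = (1.02+0.77)/2 = 0.895 → q = 11.7×1.075×0.895 = 11.26 m³/s
Panel 4-5: Δb = 4.7 m, d̄ = (0.87+0.25)/2 = 0.56, v̄ = (0.77+0.62)/2 = 0.695 → q = 4.7×0.56×0.695 = 1.829 m³/s
Q = Σ q = 19.31 m³/s

19.3 m³/s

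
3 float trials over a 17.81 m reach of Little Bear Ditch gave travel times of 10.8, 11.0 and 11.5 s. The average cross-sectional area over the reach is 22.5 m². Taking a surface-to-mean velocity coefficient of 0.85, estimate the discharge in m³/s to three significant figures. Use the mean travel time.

30.7 m³/s

t̄ = (10.8 + 11.0 + 11.5) / 3 = 11.1 s
v_surface = L / t̄ = 17.81 / 11.1 = 1.605 m/s
v_mean = 0.85 × 1.605 = 1.364 m/s
Q = A × v_mean = 22.5 × 1.364 = 30.69 m³/s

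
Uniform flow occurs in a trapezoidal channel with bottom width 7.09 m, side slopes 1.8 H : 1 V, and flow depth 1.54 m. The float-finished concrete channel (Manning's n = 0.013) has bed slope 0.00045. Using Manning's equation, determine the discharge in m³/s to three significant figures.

26.9 m³/s

A = (b + z·y)·y = (7.09 + 1.8×1.54)×1.54 = 15.19 m²
P = b + 2y√(1+z²) = 7.09 + 2×1.54×√(1+1.8²) = 13.43 m
R = A/P = 15.19/13.43 = 1.131 m
Q = (1/n)·A·R^(2/3)·S^(1/2) = (1/0.013) × 15.19 × 1.131^(2/3) × 0.00045^(1/2) = 26.90 m³/s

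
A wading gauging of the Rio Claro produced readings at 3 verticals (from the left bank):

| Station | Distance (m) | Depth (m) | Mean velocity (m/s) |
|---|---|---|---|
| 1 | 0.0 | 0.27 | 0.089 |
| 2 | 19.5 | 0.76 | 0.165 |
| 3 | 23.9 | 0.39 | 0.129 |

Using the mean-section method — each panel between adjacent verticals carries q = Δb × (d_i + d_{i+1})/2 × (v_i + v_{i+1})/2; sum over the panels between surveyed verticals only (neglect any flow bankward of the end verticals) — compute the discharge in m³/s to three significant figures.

1.65 m³/s

Panel 1-2: Δb = 19.5 m, d̄ = (0.27+0.76)/2 = 0.515, v̄ = (0.089+0.165)/2 = 0.127 → q = 19.5×0.515×0.127 = 1.275 m³/s
Panel 2-3: Δb = 4.4 m, d̄ = (0.76+0.39)/2 = 0.575, v̄ = (0.165+0.129)/2 = 0.147 → q = 4.4×0.575×0.147 = 0.3719 m³/s
Q = Σ q = 1.647 m³/s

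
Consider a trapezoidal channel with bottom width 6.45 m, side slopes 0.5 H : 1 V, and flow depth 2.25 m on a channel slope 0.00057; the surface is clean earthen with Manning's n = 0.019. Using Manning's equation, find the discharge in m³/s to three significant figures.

27.9 m³/s

A = (b + z·y)·y = (6.45 + 0.5×2.25)×2.25 = 17.04 m²
P = b + 2y√(1+z²) = 6.45 + 2×2.25×√(1+0.5²) = 11.48 m
R = A/P = 17.04/11.48 = 1.484 m
Q = (1/n)·A·R^(2/3)·S^(1/2) = (1/0.019) × 17.04 × 1.484^(2/3) × 0.00057^(1/2) = 27.87 m³/s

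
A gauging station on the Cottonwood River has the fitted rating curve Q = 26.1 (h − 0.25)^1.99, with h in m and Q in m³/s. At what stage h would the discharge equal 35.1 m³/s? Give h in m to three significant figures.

1.41 m

h − h₀ = (Q/C)^(1/b) = (35.1/26.1)^(1/1.99) = 1.161 m
h = 0.25 + 1.161 = 1.411 m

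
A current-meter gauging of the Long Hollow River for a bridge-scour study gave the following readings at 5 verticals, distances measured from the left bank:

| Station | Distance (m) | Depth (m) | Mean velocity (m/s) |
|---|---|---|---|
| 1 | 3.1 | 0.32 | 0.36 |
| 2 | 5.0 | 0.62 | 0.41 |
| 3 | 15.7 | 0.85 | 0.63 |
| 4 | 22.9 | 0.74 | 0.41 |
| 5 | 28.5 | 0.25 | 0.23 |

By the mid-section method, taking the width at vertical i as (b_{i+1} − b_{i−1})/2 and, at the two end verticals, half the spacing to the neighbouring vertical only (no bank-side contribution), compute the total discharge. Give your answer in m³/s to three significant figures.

8.61 m³/s

w_1 = (5.0 − 3.1)/2 = 0.95 m; q_1 = 0.36 × 0.32 × 0.95 = 0.1094 m³/s
w_2 = (15.7 − 3.1)/2 = 6.3 m; q_2 = 0.41 × 0.62 × 6.3 = 1.601 m³/s
w_3 = (22.9 − 5.0)/2 = 8.95 m; q_3 = 0.63 × 0.85 × 8.95 = 4.793 m³/s
w_4 = (28.5 − 15.7)/2 = 6.4 m; q_4 = 0.41 × 0.74 × 6.4 = 1.942 m³/s
w_5 = (28.5 − 22.9)/2 = 2.8 m; q_5 = 0.23 × 0.25 × 2.8 = 0.1610 m³/s
Q = Σ qᵢ = 8.606 m³/s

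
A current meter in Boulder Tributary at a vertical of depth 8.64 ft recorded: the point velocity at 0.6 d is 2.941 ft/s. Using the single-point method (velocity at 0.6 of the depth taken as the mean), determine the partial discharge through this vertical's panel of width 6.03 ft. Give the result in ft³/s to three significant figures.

v̄ = v₀.₆ = 2.941 ft/s
q = v̄ × d × w = 2.941 × 8.64 × 6.03 = 153.2 ft³/s

153 ft³/s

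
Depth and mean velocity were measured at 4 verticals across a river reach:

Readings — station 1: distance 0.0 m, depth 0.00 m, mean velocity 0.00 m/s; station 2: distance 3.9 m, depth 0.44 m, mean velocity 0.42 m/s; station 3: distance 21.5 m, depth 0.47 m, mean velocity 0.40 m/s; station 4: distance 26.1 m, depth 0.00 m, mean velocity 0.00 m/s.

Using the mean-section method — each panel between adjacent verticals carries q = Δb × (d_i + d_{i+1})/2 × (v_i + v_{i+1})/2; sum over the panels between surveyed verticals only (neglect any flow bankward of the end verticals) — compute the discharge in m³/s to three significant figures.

3.68 m³/s

Panel 1-2: Δb = 3.9 m, d̄ = (0.00+0.44)/2 = 0.22, v̄ = (0.00+0.42)/2 = 0.21 → q = 3.9×0.22×0.21 = 0.1802 m³/s
Panel 2-3: Δb = 17.6 m, d̄ = (0.44+0.47)/2 = 0.455, v̄ = (0.42+0.40)/2 = 0.41 → q = 17.6×0.455×0.41 = 3.283 m³/s
Panel 3-4: Δb = 4.6 m, d̄ = (0.47+0.00)/2 = 0.235, v̄ = (0.40+0.00)/2 = 0.2 → q = 4.6×0.235×0.2 = 0.2162 m³/s
Q = Σ q = 3.680 m³/s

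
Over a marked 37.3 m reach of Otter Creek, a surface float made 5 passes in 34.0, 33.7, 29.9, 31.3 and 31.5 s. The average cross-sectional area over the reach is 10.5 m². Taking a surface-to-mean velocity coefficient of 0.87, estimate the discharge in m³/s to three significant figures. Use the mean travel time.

t̄ = (34.0 + 33.7 + 29.9 + 31.3 + 31.5) / 5 = 32.08 s
v_surface = L / t̄ = 37.3 / 32.08 = 1.163 m/s
v_mean = 0.87 × 1.163 = 1.012 m/s
Q = A × v_mean = 10.5 × 1.012 = 10.62 m³/s

10.6 m³/s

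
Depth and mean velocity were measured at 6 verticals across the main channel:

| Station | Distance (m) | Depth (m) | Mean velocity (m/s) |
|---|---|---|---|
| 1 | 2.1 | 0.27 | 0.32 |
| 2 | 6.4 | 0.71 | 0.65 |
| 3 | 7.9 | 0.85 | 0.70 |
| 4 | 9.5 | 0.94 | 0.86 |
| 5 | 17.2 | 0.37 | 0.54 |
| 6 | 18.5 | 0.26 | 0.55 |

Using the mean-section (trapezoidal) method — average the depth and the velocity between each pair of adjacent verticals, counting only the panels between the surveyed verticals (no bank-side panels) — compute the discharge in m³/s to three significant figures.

Panel 1-2: Δb = 4.3 m, d̄ = (0.27+0.71)/2 = 0.49, v̄ = (0.32+0.65)/2 = 0.485 → q = 4.3×0.49×0.485 = 1.022 m³/s
Panel 2-3: Δb = 1.5 m, d̄ = (0.71+0.85)/2 = 0.78, v̄ = (0.65+0.70)/2 = 0.675 → q = 1.5×0.78×0.675 = 0.7898 m³/s
Panel 3-4: Δb = 1.6 m, d̄ = (0.85+0.94)/2 = 0.895, v̄ = (0.70+0.86)/2 = 0.78 → q = 1.6×0.895×0.78 = 1.117 m³/s
Panel 4-5: Δb = 7.7 m, d̄ = (0.94+0.37)/2 = 0.655, v̄ = (0.86+0.54)/2 = 0.7 → q = 7.7×0.655×0.7 = 3.530 m³/s
Panel 5-6: Δb = 1.3 m, d̄ = (0.37+0.26)/2 = 0.315, v̄ = (0.54+0.55)/2 = 0.545 → q = 1.3×0.315×0.545 = 0.2232 m³/s
Q = Σ q = 6.682 m³/s

6.68 m³/s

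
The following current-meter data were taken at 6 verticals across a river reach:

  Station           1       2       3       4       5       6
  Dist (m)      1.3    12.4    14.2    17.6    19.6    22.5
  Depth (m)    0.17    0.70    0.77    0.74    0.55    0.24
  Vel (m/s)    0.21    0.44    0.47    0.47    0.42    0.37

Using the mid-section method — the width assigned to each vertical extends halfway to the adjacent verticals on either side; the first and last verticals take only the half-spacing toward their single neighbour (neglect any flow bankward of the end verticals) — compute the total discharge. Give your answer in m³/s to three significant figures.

w_1 = (12.4 − 1.3)/2 = 5.55 m; q_1 = 0.21 × 0.17 × 5.55 = 0.1981 m³/s
w_2 = (14.2 − 1.3)/2 = 6.45 m; q_2 = 0.44 × 0.70 × 6.45 = 1.987 m³/s
w_3 = (17.6 − 12.4)/2 = 2.6 m; q_3 = 0.47 × 0.77 × 2.6 = 0.9409 m³/s
w_4 = (19.6 − 14.2)/2 = 2.7 m; q_4 = 0.47 × 0.74 × 2.7 = 0.9391 m³/s
w_5 = (22.5 − 17.6)/2 = 2.45 m; q_5 = 0.42 × 0.55 × 2.45 = 0.5660 m³/s
w_6 = (22.5 − 19.6)/2 = 1.45 m; q_6 = 0.37 × 0.24 × 1.45 = 0.1288 m³/s
Q = Σ qᵢ = 4.759 m³/s

4.76 m³/s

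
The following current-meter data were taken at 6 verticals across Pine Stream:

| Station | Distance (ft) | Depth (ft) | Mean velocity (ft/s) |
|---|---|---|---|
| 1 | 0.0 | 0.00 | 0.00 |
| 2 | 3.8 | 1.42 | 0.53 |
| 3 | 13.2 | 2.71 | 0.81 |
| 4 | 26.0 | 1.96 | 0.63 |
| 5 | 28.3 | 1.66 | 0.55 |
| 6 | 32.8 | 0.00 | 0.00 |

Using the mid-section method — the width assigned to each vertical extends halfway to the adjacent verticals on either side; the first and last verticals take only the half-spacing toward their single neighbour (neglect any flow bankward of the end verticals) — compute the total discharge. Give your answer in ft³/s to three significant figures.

w_2 = (13.2 − 0.0)/2 = 6.6 ft; q_2 = 0.53 × 1.42 × 6.6 = 4.967 ft³/s
w_3 = (26.0 − 3.8)/2 = 11.1 ft; q_3 = 0.81 × 2.71 × 11.1 = 24.37 ft³/s
w_4 = (28.3 − 13.2)/2 = 7.55 ft; q_4 = 0.63 × 1.96 × 7.55 = 9.323 ft³/s
w_5 = (32.8 − 26.0)/2 = 3.4 ft; q_5 = 0.55 × 1.66 × 3.4 = 3.104 ft³/s
Stations 1, 6 contribute zero (depth or velocity is 0).
Q = Σ qᵢ = 41.76 ft³/s

41.8 ft³/s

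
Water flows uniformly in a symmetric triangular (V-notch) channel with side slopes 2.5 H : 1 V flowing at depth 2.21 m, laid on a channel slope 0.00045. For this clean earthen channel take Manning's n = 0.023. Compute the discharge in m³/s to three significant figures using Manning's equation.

A = z·y² = 2.5×2.21² = 12.21 m²
P = 2y√(1+z²) = 2×2.21×√(1+2.5²) = 11.90 m
R = A/P = 12.21/11.90 = 1.026 m
Q = (1/n)·A·R^(2/3)·S^(1/2) = (1/0.023) × 12.21 × 1.026^(2/3) × 0.00045^(1/2) = 11.46 m³/s

11.5 m³/s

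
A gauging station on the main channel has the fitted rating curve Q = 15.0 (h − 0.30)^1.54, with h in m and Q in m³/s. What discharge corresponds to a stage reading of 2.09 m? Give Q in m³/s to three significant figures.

Q = 15.0 × (2.09 − 0.30)^1.54 = 15.0 × 1.79^1.54 = 36.77 m³/s

36.8 m³/s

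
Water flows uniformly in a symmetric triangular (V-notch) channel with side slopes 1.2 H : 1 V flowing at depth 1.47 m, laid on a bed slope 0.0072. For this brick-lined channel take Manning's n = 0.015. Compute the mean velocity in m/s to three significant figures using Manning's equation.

3.86 m/s

A = z·y² = 1.2×1.47² = 2.593 m²
P = 2y√(1+z²) = 2×1.47×√(1+1.2²) = 4.592 m
R = A/P = 2.593/4.592 = 0.5646 m
Q = (1/n)·A·R^(2/3)·S^(1/2) = (1/0.015) × 2.593 × 0.5646^(2/3) × 0.0072^(1/2) = 10.02 m³/s
V = Q/A = 10.02/2.593 = 3.864 m/s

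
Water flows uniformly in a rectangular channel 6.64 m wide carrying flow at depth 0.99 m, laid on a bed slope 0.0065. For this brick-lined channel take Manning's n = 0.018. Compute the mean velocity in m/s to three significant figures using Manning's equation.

A = b·y = 6.64 × 0.99 = 6.574 m²
P = b + 2y = 6.64 + 2×0.99 = 8.620 m
R = A/P = 6.574/8.620 = 0.7626 m
Q = (1/n)·A·R^(2/3)·S^(1/2) = (1/0.018) × 6.574 × 0.7626^(2/3) × 0.0065^(1/2) = 24.58 m³/s
V = Q/A = 24.58/6.574 = 3.739 m/s

3.74 m/s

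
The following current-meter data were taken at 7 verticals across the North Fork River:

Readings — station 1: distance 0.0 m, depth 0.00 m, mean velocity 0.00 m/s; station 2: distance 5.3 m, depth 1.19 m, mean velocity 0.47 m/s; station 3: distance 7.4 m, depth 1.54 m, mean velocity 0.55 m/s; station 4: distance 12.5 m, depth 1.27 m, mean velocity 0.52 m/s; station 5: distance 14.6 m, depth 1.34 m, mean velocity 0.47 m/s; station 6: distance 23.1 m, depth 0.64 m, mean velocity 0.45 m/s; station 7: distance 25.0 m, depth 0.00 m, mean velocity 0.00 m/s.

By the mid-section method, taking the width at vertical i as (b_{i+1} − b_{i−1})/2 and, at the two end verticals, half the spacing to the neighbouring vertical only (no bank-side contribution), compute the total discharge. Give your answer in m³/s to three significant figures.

12.3 m³/s

w_2 = (7.4 − 0.0)/2 = 3.7 m; q_2 = 0.47 × 1.19 × 3.7 = 2.069 m³/s
w_3 = (12.5 − 5.3)/2 = 3.6 m; q_3 = 0.55 × 1.54 × 3.6 = 3.049 m³/s
w_4 = (14.6 − 7.4)/2 = 3.6 m; q_4 = 0.52 × 1.27 × 3.6 = 2.377 m³/s
w_5 = (23.1 − 12.5)/2 = 5.3 m; q_5 = 0.47 × 1.34 × 5.3 = 3.338 m³/s
w_6 = (25.0 − 14.6)/2 = 5.2 m; q_6 = 0.45 × 0.64 × 5.2 = 1.498 m³/s
Stations 1, 7 contribute zero (depth or velocity is 0).
Q = Σ qᵢ = 12.33 m³/s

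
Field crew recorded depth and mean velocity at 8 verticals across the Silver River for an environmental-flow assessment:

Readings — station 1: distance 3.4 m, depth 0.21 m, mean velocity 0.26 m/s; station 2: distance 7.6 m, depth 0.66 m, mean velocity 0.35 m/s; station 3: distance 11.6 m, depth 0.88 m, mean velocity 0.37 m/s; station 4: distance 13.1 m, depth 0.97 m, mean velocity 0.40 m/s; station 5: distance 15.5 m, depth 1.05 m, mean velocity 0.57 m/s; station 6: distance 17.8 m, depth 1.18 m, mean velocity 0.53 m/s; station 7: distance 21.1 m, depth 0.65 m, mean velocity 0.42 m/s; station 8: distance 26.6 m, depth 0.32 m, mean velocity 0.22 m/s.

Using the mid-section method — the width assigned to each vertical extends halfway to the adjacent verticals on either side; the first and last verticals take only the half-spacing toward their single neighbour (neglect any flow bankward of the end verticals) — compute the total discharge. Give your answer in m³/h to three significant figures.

26200 m³/h

w_1 = (7.6 − 3.4)/2 = 2.1 m; q_1 = 0.26 × 0.21 × 2.1 = 0.1147 m³/s
w_2 = (11.6 − 3.4)/2 = 4.1 m; q_2 = 0.35 × 0.66 × 4.1 = 0.9471 m³/s
w_3 = (13.1 − 7.6)/2 = 2.75 m; q_3 = 0.37 × 0.88 × 2.75 = 0.8954 m³/s
w_4 = (15.5 − 11.6)/2 = 1.95 m; q_4 = 0.40 × 0.97 × 1.95 = 0.7566 m³/s
w_5 = (17.8 − 13.1)/2 = 2.35 m; q_5 = 0.57 × 1.05 × 2.35 = 1.406 m³/s
w_6 = (21.1 − 15.5)/2 = 2.8 m; q_6 = 0.53 × 1.18 × 2.8 = 1.751 m³/s
w_7 = (26.6 − 17.8)/2 = 4.4 m; q_7 = 0.42 × 0.65 × 4.4 = 1.201 m³/s
w_8 = (26.6 − 21.1)/2 = 2.75 m; q_8 = 0.22 × 0.32 × 2.75 = 0.1936 m³/s
Q = Σ qᵢ = 7.266 m³/s
= 7.266 × 3600 = 26160 m³/h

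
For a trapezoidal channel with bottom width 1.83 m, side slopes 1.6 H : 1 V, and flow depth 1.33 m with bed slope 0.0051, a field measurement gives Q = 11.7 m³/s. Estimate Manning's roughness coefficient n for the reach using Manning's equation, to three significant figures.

A = (b + z·y)·y = (1.83 + 1.6×1.33)×1.33 = 5.264 m²
P = b + 2y√(1+z²) = 1.83 + 2×1.33×√(1+1.6²) = 6.849 m
R = A/P = 5.264/6.849 = 0.7686 m
n = (1/Q)·A·R^(2/3)·S^(1/2) = (1/11.7) × 5.264 × 0.8391 × 0.07141 = 0.02696

0.0270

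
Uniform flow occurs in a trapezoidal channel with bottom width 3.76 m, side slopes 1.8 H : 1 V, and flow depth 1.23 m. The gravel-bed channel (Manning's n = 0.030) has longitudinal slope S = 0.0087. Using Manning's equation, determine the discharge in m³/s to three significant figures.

A = (b + z·y)·y = (3.76 + 1.8×1.23)×1.23 = 7.348 m²
P = b + 2y√(1+z²) = 3.76 + 2×1.23×√(1+1.8²) = 8.825 m
R = A/P = 7.348/8.825 = 0.8326 m
Q = (1/n)·A·R^(2/3)·S^(1/2) = (1/0.030) × 7.348 × 0.8326^(2/3) × 0.0087^(1/2) = 20.22 m³/s

20.2 m³/s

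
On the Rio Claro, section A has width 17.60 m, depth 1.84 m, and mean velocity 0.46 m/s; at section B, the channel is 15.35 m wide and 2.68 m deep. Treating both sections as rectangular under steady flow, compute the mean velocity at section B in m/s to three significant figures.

0.362 m/s

Q = A₁V₁ = (17.60×1.84) × 0.46 = 14.90 m³/s
A₂ = 15.35 × 2.68 = 41.14 m²
V₂ = Q/A₂ = 14.90/41.14 = 0.3621 m/s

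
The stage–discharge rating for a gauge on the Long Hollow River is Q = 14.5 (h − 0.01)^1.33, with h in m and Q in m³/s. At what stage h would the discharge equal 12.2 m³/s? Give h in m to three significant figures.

h − h₀ = (Q/C)^(1/b) = (12.2/14.5)^(1/1.33) = 0.8782 m
h = 0.01 + 0.8782 = 0.8882 m

0.888 m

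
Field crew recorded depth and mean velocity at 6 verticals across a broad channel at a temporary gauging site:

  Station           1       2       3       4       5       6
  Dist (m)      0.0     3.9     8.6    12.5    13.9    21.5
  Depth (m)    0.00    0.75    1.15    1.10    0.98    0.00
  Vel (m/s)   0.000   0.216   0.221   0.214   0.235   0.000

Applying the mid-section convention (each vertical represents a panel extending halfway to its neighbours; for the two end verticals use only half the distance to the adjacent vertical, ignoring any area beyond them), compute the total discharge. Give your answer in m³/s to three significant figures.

w_2 = (8.6 − 0.0)/2 = 4.3 m; q_2 = 0.216 × 0.75 × 4.3 = 0.6966 m³/s
w_3 = (12.5 − 3.9)/2 = 4.3 m; q_3 = 0.221 × 1.15 × 4.3 = 1.093 m³/s
w_4 = (13.9 − 8.6)/2 = 2.65 m; q_4 = 0.214 × 1.10 × 2.65 = 0.6238 m³/s
w_5 = (21.5 − 12.5)/2 = 4.5 m; q_5 = 0.235 × 0.98 × 4.5 = 1.036 m³/s
Stations 1, 6 contribute zero (depth or velocity is 0).
Q = Σ qᵢ = 3.450 m³/s

3.45 m³/s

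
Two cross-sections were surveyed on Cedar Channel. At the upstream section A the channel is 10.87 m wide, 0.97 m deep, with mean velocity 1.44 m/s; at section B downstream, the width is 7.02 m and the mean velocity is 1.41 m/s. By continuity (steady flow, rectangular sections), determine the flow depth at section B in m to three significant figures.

Q = A₁V₁ = (10.87×0.97) × 1.44 = 15.18 m³/s
d₂ = Q/(b₂ V₂) = 15.18/(7.02×1.41) = 1.534 m

1.53 m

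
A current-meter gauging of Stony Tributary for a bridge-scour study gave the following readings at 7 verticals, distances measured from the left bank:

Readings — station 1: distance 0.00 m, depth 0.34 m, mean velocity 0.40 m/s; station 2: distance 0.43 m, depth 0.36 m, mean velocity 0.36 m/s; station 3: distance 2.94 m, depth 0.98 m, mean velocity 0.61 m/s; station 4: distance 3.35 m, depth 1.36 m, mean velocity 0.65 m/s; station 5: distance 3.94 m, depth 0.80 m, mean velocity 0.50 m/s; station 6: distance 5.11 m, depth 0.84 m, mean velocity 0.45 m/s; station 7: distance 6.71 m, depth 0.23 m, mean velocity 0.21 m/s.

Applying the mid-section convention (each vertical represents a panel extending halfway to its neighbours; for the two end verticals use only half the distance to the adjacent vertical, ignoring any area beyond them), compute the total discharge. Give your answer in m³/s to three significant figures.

w_1 = (0.43 − 0.00)/2 = 0.215 m; q_1 = 0.40 × 0.34 × 0.215 = 0.02924 m³/s
w_2 = (2.94 − 0.00)/2 = 1.47 m; q_2 = 0.36 × 0.36 × 1.47 = 0.1905 m³/s
w_3 = (3.35 − 0.43)/2 = 1.46 m; q_3 = 0.61 × 0.98 × 1.46 = 0.8728 m³/s
w_4 = (3.94 − 2.94)/2 = 0.5 m; q_4 = 0.65 × 1.36 × 0.5 = 0.4420 m³/s
w_5 = (5.11 − 3.35)/2 = 0.88 m; q_5 = 0.50 × 0.80 × 0.88 = 0.3520 m³/s
w_6 = (6.71 − 3.94)/2 = 1.385 m; q_6 = 0.45 × 0.84 × 1.385 = 0.5235 m³/s
w_7 = (6.71 − 5.11)/2 = 0.8 m; q_7 = 0.21 × 0.23 × 0.8 = 0.03864 m³/s
Q = Σ qᵢ = 2.449 m³/s

2.45 m³/s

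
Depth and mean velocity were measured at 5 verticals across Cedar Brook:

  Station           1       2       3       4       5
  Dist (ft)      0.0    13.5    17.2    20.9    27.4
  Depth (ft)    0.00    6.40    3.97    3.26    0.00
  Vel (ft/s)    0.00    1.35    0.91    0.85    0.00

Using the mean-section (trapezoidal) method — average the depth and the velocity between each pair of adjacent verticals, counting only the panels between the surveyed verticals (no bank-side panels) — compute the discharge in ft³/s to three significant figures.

67.1 ft³/s

Panel 1-2: Δb = 13.5 ft, d̄ = (0.00+6.40)/2 = 3.2, v̄ = (0.00+1.35)/2 = 0.675 → q = 13.5×3.2×0.675 = 29.16 ft³/s
Panel 2-3: Δb = 3.7 ft, d̄ = (6.40+3.97)/2 = 5.185, v̄ = (1.35+0.91)/2 = 1.13 → q = 3.7×5.185×1.13 = 21.68 ft³/s
Panel 3-4: Δb = 3.7 ft, d̄ = (3.97+3.26)/2 = 3.615, v̄ = (0.91+0.85)/2 = 0.88 → q = 3.7×3.615×0.88 = 11.77 ft³/s
Panel 4-5: Δb = 6.5 ft, d̄ = (3.26+0.00)/2 = 1.63, v̄ = (0.85+0.00)/2 = 0.425 → q = 6.5×1.63×0.425 = 4.503 ft³/s
Q = Σ q = 67.11 ft³/s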